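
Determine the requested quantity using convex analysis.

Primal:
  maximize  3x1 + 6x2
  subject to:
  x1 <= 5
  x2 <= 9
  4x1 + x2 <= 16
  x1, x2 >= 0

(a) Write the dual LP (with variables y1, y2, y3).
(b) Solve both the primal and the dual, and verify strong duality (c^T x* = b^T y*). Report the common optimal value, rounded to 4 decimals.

The standard primal-dual pair for 'max c^T x s.t. A x <= b, x >= 0' is:
  Dual:  min b^T y  s.t.  A^T y >= c,  y >= 0.

So the dual LP is:
  minimize  5y1 + 9y2 + 16y3
  subject to:
    y1 + 4y3 >= 3
    y2 + y3 >= 6
    y1, y2, y3 >= 0

Solving the primal: x* = (1.75, 9).
  primal value c^T x* = 59.25.
Solving the dual: y* = (0, 5.25, 0.75).
  dual value b^T y* = 59.25.
Strong duality: c^T x* = b^T y*. Confirmed.

59.25


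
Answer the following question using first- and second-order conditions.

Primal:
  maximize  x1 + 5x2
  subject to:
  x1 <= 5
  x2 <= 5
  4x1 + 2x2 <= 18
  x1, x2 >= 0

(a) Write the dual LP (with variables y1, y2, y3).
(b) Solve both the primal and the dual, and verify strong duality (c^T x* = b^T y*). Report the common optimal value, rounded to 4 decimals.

The standard primal-dual pair for 'max c^T x s.t. A x <= b, x >= 0' is:
  Dual:  min b^T y  s.t.  A^T y >= c,  y >= 0.

So the dual LP is:
  minimize  5y1 + 5y2 + 18y3
  subject to:
    y1 + 4y3 >= 1
    y2 + 2y3 >= 5
    y1, y2, y3 >= 0

Solving the primal: x* = (2, 5).
  primal value c^T x* = 27.
Solving the dual: y* = (0, 4.5, 0.25).
  dual value b^T y* = 27.
Strong duality: c^T x* = b^T y*. Confirmed.

27


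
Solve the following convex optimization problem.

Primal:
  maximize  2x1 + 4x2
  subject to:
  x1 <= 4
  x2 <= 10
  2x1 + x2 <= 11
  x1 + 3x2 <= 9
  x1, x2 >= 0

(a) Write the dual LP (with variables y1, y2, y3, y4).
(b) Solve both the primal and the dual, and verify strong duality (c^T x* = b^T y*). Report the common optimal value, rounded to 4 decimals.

The standard primal-dual pair for 'max c^T x s.t. A x <= b, x >= 0' is:
  Dual:  min b^T y  s.t.  A^T y >= c,  y >= 0.

So the dual LP is:
  minimize  4y1 + 10y2 + 11y3 + 9y4
  subject to:
    y1 + 2y3 + y4 >= 2
    y2 + y3 + 3y4 >= 4
    y1, y2, y3, y4 >= 0

Solving the primal: x* = (4, 1.6667).
  primal value c^T x* = 14.6667.
Solving the dual: y* = (0.6667, 0, 0, 1.3333).
  dual value b^T y* = 14.6667.
Strong duality: c^T x* = b^T y*. Confirmed.

14.6667


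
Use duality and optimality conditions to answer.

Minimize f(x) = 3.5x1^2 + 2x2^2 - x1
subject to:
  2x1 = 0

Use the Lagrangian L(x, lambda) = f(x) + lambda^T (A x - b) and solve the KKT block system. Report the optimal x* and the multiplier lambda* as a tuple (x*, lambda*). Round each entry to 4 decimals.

Form the Lagrangian:
  L(x, lambda) = (1/2) x^T Q x + c^T x + lambda^T (A x - b)
Stationarity (grad_x L = 0): Q x + c + A^T lambda = 0.
Primal feasibility: A x = b.

This gives the KKT block system:
  [ Q   A^T ] [ x     ]   [-c ]
  [ A    0  ] [ lambda ] = [ b ]

Solving the linear system:
  x*      = (0, 0)
  lambda* = (0.5)
  f(x*)   = 0

x* = (0, 0), lambda* = (0.5)


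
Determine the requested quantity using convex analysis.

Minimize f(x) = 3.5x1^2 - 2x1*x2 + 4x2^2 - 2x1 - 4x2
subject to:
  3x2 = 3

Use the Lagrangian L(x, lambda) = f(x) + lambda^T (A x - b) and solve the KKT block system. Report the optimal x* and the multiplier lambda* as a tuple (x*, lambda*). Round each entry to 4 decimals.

Form the Lagrangian:
  L(x, lambda) = (1/2) x^T Q x + c^T x + lambda^T (A x - b)
Stationarity (grad_x L = 0): Q x + c + A^T lambda = 0.
Primal feasibility: A x = b.

This gives the KKT block system:
  [ Q   A^T ] [ x     ]   [-c ]
  [ A    0  ] [ lambda ] = [ b ]

Solving the linear system:
  x*      = (0.5714, 1)
  lambda* = (-0.9524)
  f(x*)   = -1.1429

x* = (0.5714, 1), lambda* = (-0.9524)


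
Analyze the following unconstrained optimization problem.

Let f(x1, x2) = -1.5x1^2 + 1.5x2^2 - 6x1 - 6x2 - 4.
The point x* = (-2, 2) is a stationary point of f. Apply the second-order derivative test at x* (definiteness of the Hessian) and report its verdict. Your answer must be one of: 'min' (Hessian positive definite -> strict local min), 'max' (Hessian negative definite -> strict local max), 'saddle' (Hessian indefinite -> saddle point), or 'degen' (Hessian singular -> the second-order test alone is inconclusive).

Compute the Hessian H = grad^2 f:
  H = [[-3, 0], [0, 3]]
Verify stationarity: grad f(x*) = H x* + g = (0, 0).
Eigenvalues of H: -3, 3.
Eigenvalues have mixed signs, so H is indefinite -> x* is a saddle point.

saddle


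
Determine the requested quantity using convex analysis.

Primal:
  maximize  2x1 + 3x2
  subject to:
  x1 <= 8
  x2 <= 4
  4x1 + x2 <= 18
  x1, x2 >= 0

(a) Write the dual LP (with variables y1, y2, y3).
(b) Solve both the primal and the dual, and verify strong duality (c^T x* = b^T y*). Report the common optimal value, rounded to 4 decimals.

The standard primal-dual pair for 'max c^T x s.t. A x <= b, x >= 0' is:
  Dual:  min b^T y  s.t.  A^T y >= c,  y >= 0.

So the dual LP is:
  minimize  8y1 + 4y2 + 18y3
  subject to:
    y1 + 4y3 >= 2
    y2 + y3 >= 3
    y1, y2, y3 >= 0

Solving the primal: x* = (3.5, 4).
  primal value c^T x* = 19.
Solving the dual: y* = (0, 2.5, 0.5).
  dual value b^T y* = 19.
Strong duality: c^T x* = b^T y*. Confirmed.

19


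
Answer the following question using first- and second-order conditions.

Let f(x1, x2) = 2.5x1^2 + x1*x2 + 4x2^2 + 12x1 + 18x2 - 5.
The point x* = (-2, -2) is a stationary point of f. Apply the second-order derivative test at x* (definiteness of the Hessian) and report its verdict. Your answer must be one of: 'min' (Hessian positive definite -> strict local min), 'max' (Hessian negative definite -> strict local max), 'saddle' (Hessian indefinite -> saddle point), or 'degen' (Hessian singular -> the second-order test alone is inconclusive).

Compute the Hessian H = grad^2 f:
  H = [[5, 1], [1, 8]]
Verify stationarity: grad f(x*) = H x* + g = (0, 0).
Eigenvalues of H: 4.6972, 8.3028.
Both eigenvalues > 0, so H is positive definite -> x* is a strict local min.

min


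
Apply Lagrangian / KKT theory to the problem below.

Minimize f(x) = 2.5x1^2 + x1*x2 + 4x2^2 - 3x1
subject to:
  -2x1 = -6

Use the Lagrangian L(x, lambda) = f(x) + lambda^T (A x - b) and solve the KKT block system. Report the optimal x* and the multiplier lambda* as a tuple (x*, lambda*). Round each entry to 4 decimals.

Form the Lagrangian:
  L(x, lambda) = (1/2) x^T Q x + c^T x + lambda^T (A x - b)
Stationarity (grad_x L = 0): Q x + c + A^T lambda = 0.
Primal feasibility: A x = b.

This gives the KKT block system:
  [ Q   A^T ] [ x     ]   [-c ]
  [ A    0  ] [ lambda ] = [ b ]

Solving the linear system:
  x*      = (3, -0.375)
  lambda* = (5.8125)
  f(x*)   = 12.9375

x* = (3, -0.375), lambda* = (5.8125)


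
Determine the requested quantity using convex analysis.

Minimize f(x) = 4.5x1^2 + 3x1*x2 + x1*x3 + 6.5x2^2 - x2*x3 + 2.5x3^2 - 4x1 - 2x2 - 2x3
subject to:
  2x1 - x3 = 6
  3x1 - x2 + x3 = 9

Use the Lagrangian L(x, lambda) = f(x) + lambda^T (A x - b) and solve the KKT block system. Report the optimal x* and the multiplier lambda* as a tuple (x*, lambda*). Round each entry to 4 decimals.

Form the Lagrangian:
  L(x, lambda) = (1/2) x^T Q x + c^T x + lambda^T (A x - b)
Stationarity (grad_x L = 0): Q x + c + A^T lambda = 0.
Primal feasibility: A x = b.

This gives the KKT block system:
  [ Q   A^T ] [ x     ]   [-c ]
  [ A    0  ] [ lambda ] = [ b ]

Solving the linear system:
  x*      = (2.837, -0.8152, -0.3261)
  lambda* = (-3.7391, -3.7609)
  f(x*)   = 23.6087

x* = (2.837, -0.8152, -0.3261), lambda* = (-3.7391, -3.7609)


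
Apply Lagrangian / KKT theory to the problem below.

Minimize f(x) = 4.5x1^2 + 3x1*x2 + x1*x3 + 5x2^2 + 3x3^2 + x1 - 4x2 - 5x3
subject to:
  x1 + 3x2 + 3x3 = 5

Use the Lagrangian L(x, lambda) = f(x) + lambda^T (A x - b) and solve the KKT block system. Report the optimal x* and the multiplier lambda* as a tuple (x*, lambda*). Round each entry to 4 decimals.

Form the Lagrangian:
  L(x, lambda) = (1/2) x^T Q x + c^T x + lambda^T (A x - b)
Stationarity (grad_x L = 0): Q x + c + A^T lambda = 0.
Primal feasibility: A x = b.

This gives the KKT block system:
  [ Q   A^T ] [ x     ]   [-c ]
  [ A    0  ] [ lambda ] = [ b ]

Solving the linear system:
  x*      = (-0.4062, 0.6641, 1.138)
  lambda* = (-0.474)
  f(x*)   = -3.1914

x* = (-0.4062, 0.6641, 1.138), lambda* = (-0.474)


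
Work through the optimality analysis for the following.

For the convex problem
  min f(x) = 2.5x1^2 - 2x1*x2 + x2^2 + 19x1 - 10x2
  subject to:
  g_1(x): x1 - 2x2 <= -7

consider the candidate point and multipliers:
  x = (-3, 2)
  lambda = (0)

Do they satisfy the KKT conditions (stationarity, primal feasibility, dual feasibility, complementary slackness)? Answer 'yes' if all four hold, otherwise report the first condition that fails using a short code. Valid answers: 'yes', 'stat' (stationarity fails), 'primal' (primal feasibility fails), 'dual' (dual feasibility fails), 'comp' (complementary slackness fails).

Gradient of f: grad f(x) = Q x + c = (0, 0)
Constraint values g_i(x) = a_i^T x - b_i:
  g_1((-3, 2)) = 0
Stationarity residual: grad f(x) + sum_i lambda_i a_i = (0, 0)
  -> stationarity OK
Primal feasibility (all g_i <= 0): OK
Dual feasibility (all lambda_i >= 0): OK
Complementary slackness (lambda_i * g_i(x) = 0 for all i): OK

Verdict: yes, KKT holds.

yes


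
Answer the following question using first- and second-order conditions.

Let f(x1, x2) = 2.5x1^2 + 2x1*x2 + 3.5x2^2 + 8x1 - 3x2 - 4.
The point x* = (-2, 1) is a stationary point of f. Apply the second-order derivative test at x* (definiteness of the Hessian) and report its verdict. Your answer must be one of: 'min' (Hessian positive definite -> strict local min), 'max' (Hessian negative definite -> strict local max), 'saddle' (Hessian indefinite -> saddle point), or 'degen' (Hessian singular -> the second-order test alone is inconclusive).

Compute the Hessian H = grad^2 f:
  H = [[5, 2], [2, 7]]
Verify stationarity: grad f(x*) = H x* + g = (0, 0).
Eigenvalues of H: 3.7639, 8.2361.
Both eigenvalues > 0, so H is positive definite -> x* is a strict local min.

min


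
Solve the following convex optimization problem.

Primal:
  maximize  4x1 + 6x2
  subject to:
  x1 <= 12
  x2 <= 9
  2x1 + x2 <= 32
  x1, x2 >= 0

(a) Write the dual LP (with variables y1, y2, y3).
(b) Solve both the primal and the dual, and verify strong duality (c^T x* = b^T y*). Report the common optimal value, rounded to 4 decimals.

The standard primal-dual pair for 'max c^T x s.t. A x <= b, x >= 0' is:
  Dual:  min b^T y  s.t.  A^T y >= c,  y >= 0.

So the dual LP is:
  minimize  12y1 + 9y2 + 32y3
  subject to:
    y1 + 2y3 >= 4
    y2 + y3 >= 6
    y1, y2, y3 >= 0

Solving the primal: x* = (11.5, 9).
  primal value c^T x* = 100.
Solving the dual: y* = (0, 4, 2).
  dual value b^T y* = 100.
Strong duality: c^T x* = b^T y*. Confirmed.

100


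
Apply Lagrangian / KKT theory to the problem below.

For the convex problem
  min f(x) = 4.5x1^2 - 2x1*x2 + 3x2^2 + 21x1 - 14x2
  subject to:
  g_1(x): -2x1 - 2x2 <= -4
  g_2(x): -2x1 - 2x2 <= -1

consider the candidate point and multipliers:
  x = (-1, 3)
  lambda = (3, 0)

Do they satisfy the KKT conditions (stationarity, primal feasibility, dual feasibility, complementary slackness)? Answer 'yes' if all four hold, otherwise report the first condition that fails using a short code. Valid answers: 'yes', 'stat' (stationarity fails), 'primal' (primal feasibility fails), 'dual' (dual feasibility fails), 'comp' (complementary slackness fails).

Gradient of f: grad f(x) = Q x + c = (6, 6)
Constraint values g_i(x) = a_i^T x - b_i:
  g_1((-1, 3)) = 0
  g_2((-1, 3)) = -3
Stationarity residual: grad f(x) + sum_i lambda_i a_i = (0, 0)
  -> stationarity OK
Primal feasibility (all g_i <= 0): OK
Dual feasibility (all lambda_i >= 0): OK
Complementary slackness (lambda_i * g_i(x) = 0 for all i): OK

Verdict: yes, KKT holds.

yes


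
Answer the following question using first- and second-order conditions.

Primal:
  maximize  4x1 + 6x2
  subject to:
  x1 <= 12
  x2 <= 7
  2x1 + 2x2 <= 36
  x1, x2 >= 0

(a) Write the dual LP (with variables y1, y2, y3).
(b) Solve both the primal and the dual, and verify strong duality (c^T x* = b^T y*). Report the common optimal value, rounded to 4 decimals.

The standard primal-dual pair for 'max c^T x s.t. A x <= b, x >= 0' is:
  Dual:  min b^T y  s.t.  A^T y >= c,  y >= 0.

So the dual LP is:
  minimize  12y1 + 7y2 + 36y3
  subject to:
    y1 + 2y3 >= 4
    y2 + 2y3 >= 6
    y1, y2, y3 >= 0

Solving the primal: x* = (11, 7).
  primal value c^T x* = 86.
Solving the dual: y* = (0, 2, 2).
  dual value b^T y* = 86.
Strong duality: c^T x* = b^T y*. Confirmed.

86


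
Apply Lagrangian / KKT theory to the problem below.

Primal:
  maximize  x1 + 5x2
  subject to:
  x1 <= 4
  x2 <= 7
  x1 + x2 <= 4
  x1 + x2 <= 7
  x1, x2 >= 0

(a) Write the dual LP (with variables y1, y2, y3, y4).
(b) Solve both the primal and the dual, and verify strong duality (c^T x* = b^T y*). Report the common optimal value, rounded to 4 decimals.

The standard primal-dual pair for 'max c^T x s.t. A x <= b, x >= 0' is:
  Dual:  min b^T y  s.t.  A^T y >= c,  y >= 0.

So the dual LP is:
  minimize  4y1 + 7y2 + 4y3 + 7y4
  subject to:
    y1 + y3 + y4 >= 1
    y2 + y3 + y4 >= 5
    y1, y2, y3, y4 >= 0

Solving the primal: x* = (0, 4).
  primal value c^T x* = 20.
Solving the dual: y* = (0, 0, 5, 0).
  dual value b^T y* = 20.
Strong duality: c^T x* = b^T y*. Confirmed.

20


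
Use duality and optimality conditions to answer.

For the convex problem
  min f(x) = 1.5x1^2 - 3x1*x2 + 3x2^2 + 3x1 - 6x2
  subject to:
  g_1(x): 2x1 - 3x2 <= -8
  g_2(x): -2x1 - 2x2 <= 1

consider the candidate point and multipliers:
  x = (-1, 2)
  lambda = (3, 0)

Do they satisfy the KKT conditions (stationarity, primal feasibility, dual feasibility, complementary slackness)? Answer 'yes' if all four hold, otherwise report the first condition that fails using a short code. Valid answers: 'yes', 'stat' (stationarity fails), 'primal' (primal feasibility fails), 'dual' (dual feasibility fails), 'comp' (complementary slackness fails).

Gradient of f: grad f(x) = Q x + c = (-6, 9)
Constraint values g_i(x) = a_i^T x - b_i:
  g_1((-1, 2)) = 0
  g_2((-1, 2)) = -3
Stationarity residual: grad f(x) + sum_i lambda_i a_i = (0, 0)
  -> stationarity OK
Primal feasibility (all g_i <= 0): OK
Dual feasibility (all lambda_i >= 0): OK
Complementary slackness (lambda_i * g_i(x) = 0 for all i): OK

Verdict: yes, KKT holds.

yes


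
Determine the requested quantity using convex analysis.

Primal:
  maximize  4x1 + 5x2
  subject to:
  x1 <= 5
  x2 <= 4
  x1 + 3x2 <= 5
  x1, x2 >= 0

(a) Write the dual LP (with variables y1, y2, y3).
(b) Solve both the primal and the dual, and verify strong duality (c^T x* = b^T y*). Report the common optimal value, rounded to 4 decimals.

The standard primal-dual pair for 'max c^T x s.t. A x <= b, x >= 0' is:
  Dual:  min b^T y  s.t.  A^T y >= c,  y >= 0.

So the dual LP is:
  minimize  5y1 + 4y2 + 5y3
  subject to:
    y1 + y3 >= 4
    y2 + 3y3 >= 5
    y1, y2, y3 >= 0

Solving the primal: x* = (5, 0).
  primal value c^T x* = 20.
Solving the dual: y* = (2.3333, 0, 1.6667).
  dual value b^T y* = 20.
Strong duality: c^T x* = b^T y*. Confirmed.

20


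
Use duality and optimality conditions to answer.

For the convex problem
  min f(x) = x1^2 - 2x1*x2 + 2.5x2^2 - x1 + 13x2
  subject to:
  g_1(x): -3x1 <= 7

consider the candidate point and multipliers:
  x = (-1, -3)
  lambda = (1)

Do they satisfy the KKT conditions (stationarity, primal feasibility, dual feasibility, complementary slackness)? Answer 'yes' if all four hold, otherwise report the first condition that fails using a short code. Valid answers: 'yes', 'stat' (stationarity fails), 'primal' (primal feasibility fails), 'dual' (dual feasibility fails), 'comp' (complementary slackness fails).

Gradient of f: grad f(x) = Q x + c = (3, 0)
Constraint values g_i(x) = a_i^T x - b_i:
  g_1((-1, -3)) = -4
Stationarity residual: grad f(x) + sum_i lambda_i a_i = (0, 0)
  -> stationarity OK
Primal feasibility (all g_i <= 0): OK
Dual feasibility (all lambda_i >= 0): OK
Complementary slackness (lambda_i * g_i(x) = 0 for all i): FAILS

Verdict: the first failing condition is complementary_slackness -> comp.

comp


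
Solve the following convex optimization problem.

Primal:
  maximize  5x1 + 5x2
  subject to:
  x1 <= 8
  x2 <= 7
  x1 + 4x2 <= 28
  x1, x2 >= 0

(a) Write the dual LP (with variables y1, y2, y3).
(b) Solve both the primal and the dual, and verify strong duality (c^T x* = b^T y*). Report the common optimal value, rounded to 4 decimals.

The standard primal-dual pair for 'max c^T x s.t. A x <= b, x >= 0' is:
  Dual:  min b^T y  s.t.  A^T y >= c,  y >= 0.

So the dual LP is:
  minimize  8y1 + 7y2 + 28y3
  subject to:
    y1 + y3 >= 5
    y2 + 4y3 >= 5
    y1, y2, y3 >= 0

Solving the primal: x* = (8, 5).
  primal value c^T x* = 65.
Solving the dual: y* = (3.75, 0, 1.25).
  dual value b^T y* = 65.
Strong duality: c^T x* = b^T y*. Confirmed.

65


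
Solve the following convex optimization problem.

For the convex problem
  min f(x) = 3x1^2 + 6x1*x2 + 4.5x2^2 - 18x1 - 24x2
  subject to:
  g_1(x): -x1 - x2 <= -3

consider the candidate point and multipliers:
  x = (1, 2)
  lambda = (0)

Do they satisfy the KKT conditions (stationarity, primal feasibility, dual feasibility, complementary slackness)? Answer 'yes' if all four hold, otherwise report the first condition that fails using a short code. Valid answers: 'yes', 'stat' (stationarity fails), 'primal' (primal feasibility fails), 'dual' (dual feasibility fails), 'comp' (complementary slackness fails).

Gradient of f: grad f(x) = Q x + c = (0, 0)
Constraint values g_i(x) = a_i^T x - b_i:
  g_1((1, 2)) = 0
Stationarity residual: grad f(x) + sum_i lambda_i a_i = (0, 0)
  -> stationarity OK
Primal feasibility (all g_i <= 0): OK
Dual feasibility (all lambda_i >= 0): OK
Complementary slackness (lambda_i * g_i(x) = 0 for all i): OK

Verdict: yes, KKT holds.

yes


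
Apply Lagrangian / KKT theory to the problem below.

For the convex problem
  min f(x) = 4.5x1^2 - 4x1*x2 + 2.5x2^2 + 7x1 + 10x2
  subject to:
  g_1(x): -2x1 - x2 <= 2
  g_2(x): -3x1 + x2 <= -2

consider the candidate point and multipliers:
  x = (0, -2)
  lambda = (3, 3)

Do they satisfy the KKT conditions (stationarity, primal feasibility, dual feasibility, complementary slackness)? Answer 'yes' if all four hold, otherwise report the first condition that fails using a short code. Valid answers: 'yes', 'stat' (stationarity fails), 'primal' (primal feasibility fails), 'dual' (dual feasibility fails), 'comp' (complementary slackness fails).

Gradient of f: grad f(x) = Q x + c = (15, 0)
Constraint values g_i(x) = a_i^T x - b_i:
  g_1((0, -2)) = 0
  g_2((0, -2)) = 0
Stationarity residual: grad f(x) + sum_i lambda_i a_i = (0, 0)
  -> stationarity OK
Primal feasibility (all g_i <= 0): OK
Dual feasibility (all lambda_i >= 0): OK
Complementary slackness (lambda_i * g_i(x) = 0 for all i): OK

Verdict: yes, KKT holds.

yes


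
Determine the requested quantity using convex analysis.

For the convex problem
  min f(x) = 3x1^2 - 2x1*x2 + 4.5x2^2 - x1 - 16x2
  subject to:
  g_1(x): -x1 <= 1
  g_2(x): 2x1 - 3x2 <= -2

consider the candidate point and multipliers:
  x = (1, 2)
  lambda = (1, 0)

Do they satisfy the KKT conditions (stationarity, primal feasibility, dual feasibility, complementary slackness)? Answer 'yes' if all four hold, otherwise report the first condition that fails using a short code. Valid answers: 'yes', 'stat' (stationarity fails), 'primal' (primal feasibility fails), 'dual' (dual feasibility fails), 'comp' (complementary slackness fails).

Gradient of f: grad f(x) = Q x + c = (1, 0)
Constraint values g_i(x) = a_i^T x - b_i:
  g_1((1, 2)) = -2
  g_2((1, 2)) = -2
Stationarity residual: grad f(x) + sum_i lambda_i a_i = (0, 0)
  -> stationarity OK
Primal feasibility (all g_i <= 0): OK
Dual feasibility (all lambda_i >= 0): OK
Complementary slackness (lambda_i * g_i(x) = 0 for all i): FAILS

Verdict: the first failing condition is complementary_slackness -> comp.

comp


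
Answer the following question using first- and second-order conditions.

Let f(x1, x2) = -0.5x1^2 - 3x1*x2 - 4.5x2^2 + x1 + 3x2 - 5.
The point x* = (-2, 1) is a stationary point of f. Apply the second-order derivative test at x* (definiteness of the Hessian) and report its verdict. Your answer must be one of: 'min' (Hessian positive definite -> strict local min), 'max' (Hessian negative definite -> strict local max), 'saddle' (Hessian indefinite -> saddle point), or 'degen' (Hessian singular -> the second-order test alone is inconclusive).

Compute the Hessian H = grad^2 f:
  H = [[-1, -3], [-3, -9]]
Verify stationarity: grad f(x*) = H x* + g = (0, 0).
Eigenvalues of H: -10, 0.
H has a zero eigenvalue (singular; negative semidefinite but not definite), so H is neither positive definite, negative definite, nor indefinite. The second-order test alone is inconclusive -> degen.
(Indeed, f is constant along the null direction of H through x*, so x* is not a strict local extremum.)

degen


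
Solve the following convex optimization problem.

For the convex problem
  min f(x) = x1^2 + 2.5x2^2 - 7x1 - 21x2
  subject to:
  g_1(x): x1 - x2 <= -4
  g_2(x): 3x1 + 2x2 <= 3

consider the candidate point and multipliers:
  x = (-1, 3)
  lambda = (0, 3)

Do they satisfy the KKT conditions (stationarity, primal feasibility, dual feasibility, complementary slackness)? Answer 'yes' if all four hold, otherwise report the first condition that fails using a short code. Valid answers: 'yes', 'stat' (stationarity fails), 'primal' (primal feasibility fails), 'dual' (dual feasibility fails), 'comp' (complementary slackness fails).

Gradient of f: grad f(x) = Q x + c = (-9, -6)
Constraint values g_i(x) = a_i^T x - b_i:
  g_1((-1, 3)) = 0
  g_2((-1, 3)) = 0
Stationarity residual: grad f(x) + sum_i lambda_i a_i = (0, 0)
  -> stationarity OK
Primal feasibility (all g_i <= 0): OK
Dual feasibility (all lambda_i >= 0): OK
Complementary slackness (lambda_i * g_i(x) = 0 for all i): OK

Verdict: yes, KKT holds.

yes


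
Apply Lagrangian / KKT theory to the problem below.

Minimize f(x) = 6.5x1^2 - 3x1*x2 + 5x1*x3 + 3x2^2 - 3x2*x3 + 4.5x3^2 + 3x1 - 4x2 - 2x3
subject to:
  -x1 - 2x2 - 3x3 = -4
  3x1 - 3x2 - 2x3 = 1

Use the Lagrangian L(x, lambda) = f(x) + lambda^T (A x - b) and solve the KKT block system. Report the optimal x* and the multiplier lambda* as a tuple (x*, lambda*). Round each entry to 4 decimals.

Form the Lagrangian:
  L(x, lambda) = (1/2) x^T Q x + c^T x + lambda^T (A x - b)
Stationarity (grad_x L = 0): Q x + c + A^T lambda = 0.
Primal feasibility: A x = b.

This gives the KKT block system:
  [ Q   A^T ] [ x     ]   [-c ]
  [ A    0  ] [ lambda ] = [ b ]

Solving the linear system:
  x*      = (1.3545, 0.7798, 0.362)
  lambda* = (5.2026, -4.9586)
  f(x*)   = 12.9947

x* = (1.3545, 0.7798, 0.362), lambda* = (5.2026, -4.9586)


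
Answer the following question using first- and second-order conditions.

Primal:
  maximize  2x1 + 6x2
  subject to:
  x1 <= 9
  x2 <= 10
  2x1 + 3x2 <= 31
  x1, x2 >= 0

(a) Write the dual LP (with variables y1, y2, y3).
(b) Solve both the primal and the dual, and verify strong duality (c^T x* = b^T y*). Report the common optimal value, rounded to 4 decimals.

The standard primal-dual pair for 'max c^T x s.t. A x <= b, x >= 0' is:
  Dual:  min b^T y  s.t.  A^T y >= c,  y >= 0.

So the dual LP is:
  minimize  9y1 + 10y2 + 31y3
  subject to:
    y1 + 2y3 >= 2
    y2 + 3y3 >= 6
    y1, y2, y3 >= 0

Solving the primal: x* = (0.5, 10).
  primal value c^T x* = 61.
Solving the dual: y* = (0, 3, 1).
  dual value b^T y* = 61.
Strong duality: c^T x* = b^T y*. Confirmed.

61


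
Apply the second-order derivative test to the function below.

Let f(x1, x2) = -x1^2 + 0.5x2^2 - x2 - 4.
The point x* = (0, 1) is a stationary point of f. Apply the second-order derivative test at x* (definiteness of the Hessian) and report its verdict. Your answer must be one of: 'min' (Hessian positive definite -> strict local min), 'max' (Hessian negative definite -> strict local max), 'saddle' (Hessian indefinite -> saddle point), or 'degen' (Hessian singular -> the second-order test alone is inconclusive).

Compute the Hessian H = grad^2 f:
  H = [[-2, 0], [0, 1]]
Verify stationarity: grad f(x*) = H x* + g = (0, 0).
Eigenvalues of H: -2, 1.
Eigenvalues have mixed signs, so H is indefinite -> x* is a saddle point.

saddle


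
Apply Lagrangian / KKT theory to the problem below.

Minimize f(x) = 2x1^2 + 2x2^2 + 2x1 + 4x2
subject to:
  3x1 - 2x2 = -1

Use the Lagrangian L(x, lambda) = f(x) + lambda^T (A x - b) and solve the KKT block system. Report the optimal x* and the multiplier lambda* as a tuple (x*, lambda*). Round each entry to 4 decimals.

Form the Lagrangian:
  L(x, lambda) = (1/2) x^T Q x + c^T x + lambda^T (A x - b)
Stationarity (grad_x L = 0): Q x + c + A^T lambda = 0.
Primal feasibility: A x = b.

This gives the KKT block system:
  [ Q   A^T ] [ x     ]   [-c ]
  [ A    0  ] [ lambda ] = [ b ]

Solving the linear system:
  x*      = (-0.8462, -0.7692)
  lambda* = (0.4615)
  f(x*)   = -2.1538

x* = (-0.8462, -0.7692), lambda* = (0.4615)


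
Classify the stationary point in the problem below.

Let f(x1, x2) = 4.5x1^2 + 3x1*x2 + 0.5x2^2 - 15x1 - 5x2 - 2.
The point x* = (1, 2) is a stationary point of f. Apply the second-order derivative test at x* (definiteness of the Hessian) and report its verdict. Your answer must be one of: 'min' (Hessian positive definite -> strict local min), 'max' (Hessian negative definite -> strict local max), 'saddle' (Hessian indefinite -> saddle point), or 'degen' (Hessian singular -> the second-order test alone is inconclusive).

Compute the Hessian H = grad^2 f:
  H = [[9, 3], [3, 1]]
Verify stationarity: grad f(x*) = H x* + g = (0, 0).
Eigenvalues of H: 0, 10.
H has a zero eigenvalue (singular; positive semidefinite but not definite), so H is neither positive definite, negative definite, nor indefinite. The second-order test alone is inconclusive -> degen.
(Indeed, f is constant along the null direction of H through x*, so x* is not a strict local extremum.)

degen


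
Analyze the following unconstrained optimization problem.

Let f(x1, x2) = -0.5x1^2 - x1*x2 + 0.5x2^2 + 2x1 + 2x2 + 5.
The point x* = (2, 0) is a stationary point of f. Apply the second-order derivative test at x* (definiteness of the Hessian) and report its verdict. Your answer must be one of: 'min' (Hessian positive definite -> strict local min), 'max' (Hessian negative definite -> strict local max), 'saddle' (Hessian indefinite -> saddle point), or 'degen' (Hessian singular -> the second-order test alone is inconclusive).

Compute the Hessian H = grad^2 f:
  H = [[-1, -1], [-1, 1]]
Verify stationarity: grad f(x*) = H x* + g = (0, 0).
Eigenvalues of H: -1.4142, 1.4142.
Eigenvalues have mixed signs, so H is indefinite -> x* is a saddle point.

saddle


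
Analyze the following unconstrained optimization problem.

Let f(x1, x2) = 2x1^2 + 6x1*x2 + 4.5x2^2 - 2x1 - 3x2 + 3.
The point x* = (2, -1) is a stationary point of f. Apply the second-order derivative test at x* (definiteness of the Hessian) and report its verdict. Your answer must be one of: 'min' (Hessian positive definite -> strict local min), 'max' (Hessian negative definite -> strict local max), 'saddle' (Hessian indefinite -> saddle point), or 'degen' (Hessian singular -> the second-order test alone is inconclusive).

Compute the Hessian H = grad^2 f:
  H = [[4, 6], [6, 9]]
Verify stationarity: grad f(x*) = H x* + g = (0, 0).
Eigenvalues of H: 0, 13.
H has a zero eigenvalue (singular; positive semidefinite but not definite), so H is neither positive definite, negative definite, nor indefinite. The second-order test alone is inconclusive -> degen.
(Indeed, f is constant along the null direction of H through x*, so x* is not a strict local extremum.)

degen


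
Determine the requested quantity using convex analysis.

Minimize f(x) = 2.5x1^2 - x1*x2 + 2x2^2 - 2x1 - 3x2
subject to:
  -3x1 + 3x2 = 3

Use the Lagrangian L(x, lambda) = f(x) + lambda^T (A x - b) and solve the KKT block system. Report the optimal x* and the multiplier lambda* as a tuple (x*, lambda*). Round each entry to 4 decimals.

Form the Lagrangian:
  L(x, lambda) = (1/2) x^T Q x + c^T x + lambda^T (A x - b)
Stationarity (grad_x L = 0): Q x + c + A^T lambda = 0.
Primal feasibility: A x = b.

This gives the KKT block system:
  [ Q   A^T ] [ x     ]   [-c ]
  [ A    0  ] [ lambda ] = [ b ]

Solving the linear system:
  x*      = (0.2857, 1.2857)
  lambda* = (-0.619)
  f(x*)   = -1.2857

x* = (0.2857, 1.2857), lambda* = (-0.619)


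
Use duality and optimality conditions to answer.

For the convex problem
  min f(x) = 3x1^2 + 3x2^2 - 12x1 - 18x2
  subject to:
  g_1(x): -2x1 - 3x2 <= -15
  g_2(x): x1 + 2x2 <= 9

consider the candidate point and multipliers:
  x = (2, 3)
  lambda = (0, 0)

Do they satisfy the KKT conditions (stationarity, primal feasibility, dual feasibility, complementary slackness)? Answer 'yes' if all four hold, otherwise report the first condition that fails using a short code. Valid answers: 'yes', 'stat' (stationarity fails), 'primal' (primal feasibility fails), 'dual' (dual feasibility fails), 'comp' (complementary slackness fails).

Gradient of f: grad f(x) = Q x + c = (0, 0)
Constraint values g_i(x) = a_i^T x - b_i:
  g_1((2, 3)) = 2
  g_2((2, 3)) = -1
Stationarity residual: grad f(x) + sum_i lambda_i a_i = (0, 0)
  -> stationarity OK
Primal feasibility (all g_i <= 0): FAILS
Dual feasibility (all lambda_i >= 0): OK
Complementary slackness (lambda_i * g_i(x) = 0 for all i): OK

Verdict: the first failing condition is primal_feasibility -> primal.

primal


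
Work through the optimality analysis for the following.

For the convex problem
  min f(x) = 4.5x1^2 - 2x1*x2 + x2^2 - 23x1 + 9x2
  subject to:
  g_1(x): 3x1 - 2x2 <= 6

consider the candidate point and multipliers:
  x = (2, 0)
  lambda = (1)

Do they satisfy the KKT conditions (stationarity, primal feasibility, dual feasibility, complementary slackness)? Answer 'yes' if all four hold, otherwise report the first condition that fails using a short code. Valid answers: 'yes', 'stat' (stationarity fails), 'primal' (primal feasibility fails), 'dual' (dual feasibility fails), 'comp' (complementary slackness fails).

Gradient of f: grad f(x) = Q x + c = (-5, 5)
Constraint values g_i(x) = a_i^T x - b_i:
  g_1((2, 0)) = 0
Stationarity residual: grad f(x) + sum_i lambda_i a_i = (-2, 3)
  -> stationarity FAILS
Primal feasibility (all g_i <= 0): OK
Dual feasibility (all lambda_i >= 0): OK
Complementary slackness (lambda_i * g_i(x) = 0 for all i): OK

Verdict: the first failing condition is stationarity -> stat.

stat


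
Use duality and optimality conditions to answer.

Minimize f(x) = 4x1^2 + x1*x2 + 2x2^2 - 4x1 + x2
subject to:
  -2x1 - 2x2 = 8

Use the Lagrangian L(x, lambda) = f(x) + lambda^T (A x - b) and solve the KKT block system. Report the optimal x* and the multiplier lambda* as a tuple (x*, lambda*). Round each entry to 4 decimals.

Form the Lagrangian:
  L(x, lambda) = (1/2) x^T Q x + c^T x + lambda^T (A x - b)
Stationarity (grad_x L = 0): Q x + c + A^T lambda = 0.
Primal feasibility: A x = b.

This gives the KKT block system:
  [ Q   A^T ] [ x     ]   [-c ]
  [ A    0  ] [ lambda ] = [ b ]

Solving the linear system:
  x*      = (-0.7, -3.3)
  lambda* = (-6.45)
  f(x*)   = 25.55

x* = (-0.7, -3.3), lambda* = (-6.45)


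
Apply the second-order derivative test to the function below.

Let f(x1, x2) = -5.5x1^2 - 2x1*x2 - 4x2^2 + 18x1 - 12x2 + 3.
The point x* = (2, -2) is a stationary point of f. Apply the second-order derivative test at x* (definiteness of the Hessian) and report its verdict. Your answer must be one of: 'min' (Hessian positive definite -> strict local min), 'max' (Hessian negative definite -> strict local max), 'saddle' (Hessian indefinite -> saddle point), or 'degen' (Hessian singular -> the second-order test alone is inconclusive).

Compute the Hessian H = grad^2 f:
  H = [[-11, -2], [-2, -8]]
Verify stationarity: grad f(x*) = H x* + g = (0, 0).
Eigenvalues of H: -12, -7.
Both eigenvalues < 0, so H is negative definite -> x* is a strict local max.

max


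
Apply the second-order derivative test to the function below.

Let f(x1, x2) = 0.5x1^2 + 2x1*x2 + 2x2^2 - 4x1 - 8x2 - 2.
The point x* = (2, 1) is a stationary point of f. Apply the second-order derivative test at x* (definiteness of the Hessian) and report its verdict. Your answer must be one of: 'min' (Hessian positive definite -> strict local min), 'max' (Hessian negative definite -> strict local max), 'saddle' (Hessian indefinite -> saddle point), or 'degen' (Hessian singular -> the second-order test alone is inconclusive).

Compute the Hessian H = grad^2 f:
  H = [[1, 2], [2, 4]]
Verify stationarity: grad f(x*) = H x* + g = (0, 0).
Eigenvalues of H: 0, 5.
H has a zero eigenvalue (singular; positive semidefinite but not definite), so H is neither positive definite, negative definite, nor indefinite. The second-order test alone is inconclusive -> degen.
(Indeed, f is constant along the null direction of H through x*, so x* is not a strict local extremum.)

degen


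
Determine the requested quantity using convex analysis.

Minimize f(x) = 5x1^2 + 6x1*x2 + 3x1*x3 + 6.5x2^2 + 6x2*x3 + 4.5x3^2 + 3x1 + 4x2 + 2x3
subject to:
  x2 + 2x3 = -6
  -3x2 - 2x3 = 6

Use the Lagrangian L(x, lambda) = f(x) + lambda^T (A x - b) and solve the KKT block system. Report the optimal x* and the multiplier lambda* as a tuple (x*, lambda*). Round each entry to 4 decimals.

Form the Lagrangian:
  L(x, lambda) = (1/2) x^T Q x + c^T x + lambda^T (A x - b)
Stationarity (grad_x L = 0): Q x + c + A^T lambda = 0.
Primal feasibility: A x = b.

This gives the KKT block system:
  [ Q   A^T ] [ x     ]   [-c ]
  [ A    0  ] [ lambda ] = [ b ]

Solving the linear system:
  x*      = (0.6, 0, -3)
  lambda* = (12.2, 0.6)
  f(x*)   = 32.7

x* = (0.6, 0, -3), lambda* = (12.2, 0.6)


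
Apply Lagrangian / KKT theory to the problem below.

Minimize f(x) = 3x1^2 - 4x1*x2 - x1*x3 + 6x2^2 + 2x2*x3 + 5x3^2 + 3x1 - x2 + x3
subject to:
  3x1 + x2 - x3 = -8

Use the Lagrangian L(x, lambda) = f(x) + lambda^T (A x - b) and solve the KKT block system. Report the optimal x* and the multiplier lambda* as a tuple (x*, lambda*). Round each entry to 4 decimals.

Form the Lagrangian:
  L(x, lambda) = (1/2) x^T Q x + c^T x + lambda^T (A x - b)
Stationarity (grad_x L = 0): Q x + c + A^T lambda = 0.
Primal feasibility: A x = b.

This gives the KKT block system:
  [ Q   A^T ] [ x     ]   [-c ]
  [ A    0  ] [ lambda ] = [ b ]

Solving the linear system:
  x*      = (-2.3292, -0.9152, 0.0972)
  lambda* = (2.4706)
  f(x*)   = 6.8949

x* = (-2.3292, -0.9152, 0.0972), lambda* = (2.4706)


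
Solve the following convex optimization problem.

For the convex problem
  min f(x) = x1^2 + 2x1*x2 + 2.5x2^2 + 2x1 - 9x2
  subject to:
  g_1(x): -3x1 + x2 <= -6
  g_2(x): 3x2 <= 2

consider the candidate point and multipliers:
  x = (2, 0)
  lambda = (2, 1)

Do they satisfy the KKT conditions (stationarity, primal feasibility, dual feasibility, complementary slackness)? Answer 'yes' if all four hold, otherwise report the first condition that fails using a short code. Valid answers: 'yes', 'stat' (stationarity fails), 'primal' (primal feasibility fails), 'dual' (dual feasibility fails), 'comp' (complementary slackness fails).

Gradient of f: grad f(x) = Q x + c = (6, -5)
Constraint values g_i(x) = a_i^T x - b_i:
  g_1((2, 0)) = 0
  g_2((2, 0)) = -2
Stationarity residual: grad f(x) + sum_i lambda_i a_i = (0, 0)
  -> stationarity OK
Primal feasibility (all g_i <= 0): OK
Dual feasibility (all lambda_i >= 0): OK
Complementary slackness (lambda_i * g_i(x) = 0 for all i): FAILS

Verdict: the first failing condition is complementary_slackness -> comp.

comp


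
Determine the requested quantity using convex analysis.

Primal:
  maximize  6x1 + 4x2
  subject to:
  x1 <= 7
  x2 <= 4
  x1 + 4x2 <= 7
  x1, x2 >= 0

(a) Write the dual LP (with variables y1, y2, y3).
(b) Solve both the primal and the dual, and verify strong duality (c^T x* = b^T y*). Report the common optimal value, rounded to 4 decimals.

The standard primal-dual pair for 'max c^T x s.t. A x <= b, x >= 0' is:
  Dual:  min b^T y  s.t.  A^T y >= c,  y >= 0.

So the dual LP is:
  minimize  7y1 + 4y2 + 7y3
  subject to:
    y1 + y3 >= 6
    y2 + 4y3 >= 4
    y1, y2, y3 >= 0

Solving the primal: x* = (7, 0).
  primal value c^T x* = 42.
Solving the dual: y* = (5, 0, 1).
  dual value b^T y* = 42.
Strong duality: c^T x* = b^T y*. Confirmed.

42


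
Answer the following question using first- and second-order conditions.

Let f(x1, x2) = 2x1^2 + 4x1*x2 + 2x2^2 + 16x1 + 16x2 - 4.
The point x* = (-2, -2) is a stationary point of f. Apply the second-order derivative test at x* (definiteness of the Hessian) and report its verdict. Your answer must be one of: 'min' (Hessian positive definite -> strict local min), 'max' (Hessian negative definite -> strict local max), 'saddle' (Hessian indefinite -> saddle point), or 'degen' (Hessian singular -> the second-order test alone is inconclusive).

Compute the Hessian H = grad^2 f:
  H = [[4, 4], [4, 4]]
Verify stationarity: grad f(x*) = H x* + g = (0, 0).
Eigenvalues of H: 0, 8.
H has a zero eigenvalue (singular; positive semidefinite but not definite), so H is neither positive definite, negative definite, nor indefinite. The second-order test alone is inconclusive -> degen.
(Indeed, f is constant along the null direction of H through x*, so x* is not a strict local extremum.)

degen


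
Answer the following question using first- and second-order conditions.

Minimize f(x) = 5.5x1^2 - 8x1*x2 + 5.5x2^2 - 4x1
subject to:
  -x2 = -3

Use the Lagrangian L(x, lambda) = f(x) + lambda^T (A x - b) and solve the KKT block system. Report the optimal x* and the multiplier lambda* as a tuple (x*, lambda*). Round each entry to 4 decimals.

Form the Lagrangian:
  L(x, lambda) = (1/2) x^T Q x + c^T x + lambda^T (A x - b)
Stationarity (grad_x L = 0): Q x + c + A^T lambda = 0.
Primal feasibility: A x = b.

This gives the KKT block system:
  [ Q   A^T ] [ x     ]   [-c ]
  [ A    0  ] [ lambda ] = [ b ]

Solving the linear system:
  x*      = (2.5455, 3)
  lambda* = (12.6364)
  f(x*)   = 13.8636

x* = (2.5455, 3), lambda* = (12.6364)


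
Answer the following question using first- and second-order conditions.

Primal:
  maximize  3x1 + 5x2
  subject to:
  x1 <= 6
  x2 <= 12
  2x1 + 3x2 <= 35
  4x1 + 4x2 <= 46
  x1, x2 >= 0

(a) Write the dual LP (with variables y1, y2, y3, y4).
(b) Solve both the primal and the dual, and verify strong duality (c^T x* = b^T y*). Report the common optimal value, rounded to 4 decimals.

The standard primal-dual pair for 'max c^T x s.t. A x <= b, x >= 0' is:
  Dual:  min b^T y  s.t.  A^T y >= c,  y >= 0.

So the dual LP is:
  minimize  6y1 + 12y2 + 35y3 + 46y4
  subject to:
    y1 + 2y3 + 4y4 >= 3
    y2 + 3y3 + 4y4 >= 5
    y1, y2, y3, y4 >= 0

Solving the primal: x* = (0, 11.5).
  primal value c^T x* = 57.5.
Solving the dual: y* = (0, 0, 0, 1.25).
  dual value b^T y* = 57.5.
Strong duality: c^T x* = b^T y*. Confirmed.

57.5


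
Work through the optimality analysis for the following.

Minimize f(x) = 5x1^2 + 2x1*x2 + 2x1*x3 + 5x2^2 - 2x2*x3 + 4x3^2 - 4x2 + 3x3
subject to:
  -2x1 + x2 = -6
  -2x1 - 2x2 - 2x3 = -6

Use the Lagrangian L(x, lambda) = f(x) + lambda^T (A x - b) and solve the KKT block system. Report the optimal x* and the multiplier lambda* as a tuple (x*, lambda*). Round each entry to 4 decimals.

Form the Lagrangian:
  L(x, lambda) = (1/2) x^T Q x + c^T x + lambda^T (A x - b)
Stationarity (grad_x L = 0): Q x + c + A^T lambda = 0.
Primal feasibility: A x = b.

This gives the KKT block system:
  [ Q   A^T ] [ x     ]   [-c ]
  [ A    0  ] [ lambda ] = [ b ]

Solving the linear system:
  x*      = (2.9507, -0.0986, 0.1479)
  lambda* = (9.662, 5.1408)
  f(x*)   = 44.8275

x* = (2.9507, -0.0986, 0.1479), lambda* = (9.662, 5.1408)


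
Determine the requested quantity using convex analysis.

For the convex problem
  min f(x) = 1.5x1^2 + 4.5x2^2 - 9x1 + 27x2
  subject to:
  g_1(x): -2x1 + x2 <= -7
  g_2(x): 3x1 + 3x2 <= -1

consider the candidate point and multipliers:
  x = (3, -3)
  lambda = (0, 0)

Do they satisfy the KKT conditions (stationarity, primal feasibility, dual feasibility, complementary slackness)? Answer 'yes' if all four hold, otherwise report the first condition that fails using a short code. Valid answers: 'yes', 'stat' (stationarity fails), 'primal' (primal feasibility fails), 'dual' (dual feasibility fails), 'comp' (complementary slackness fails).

Gradient of f: grad f(x) = Q x + c = (0, 0)
Constraint values g_i(x) = a_i^T x - b_i:
  g_1((3, -3)) = -2
  g_2((3, -3)) = 1
Stationarity residual: grad f(x) + sum_i lambda_i a_i = (0, 0)
  -> stationarity OK
Primal feasibility (all g_i <= 0): FAILS
Dual feasibility (all lambda_i >= 0): OK
Complementary slackness (lambda_i * g_i(x) = 0 for all i): OK

Verdict: the first failing condition is primal_feasibility -> primal.

primal
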